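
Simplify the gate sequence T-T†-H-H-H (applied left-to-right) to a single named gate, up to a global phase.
H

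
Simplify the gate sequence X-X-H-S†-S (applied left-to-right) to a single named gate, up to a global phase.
H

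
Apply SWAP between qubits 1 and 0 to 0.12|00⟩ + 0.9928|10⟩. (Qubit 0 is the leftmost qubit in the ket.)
0.12|00⟩ + 0.9928|01⟩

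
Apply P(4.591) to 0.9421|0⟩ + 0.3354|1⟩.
0.9421|0⟩ + (-0.04061 - 0.3329i)|1⟩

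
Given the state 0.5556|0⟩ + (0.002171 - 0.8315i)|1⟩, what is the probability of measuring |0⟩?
0.3087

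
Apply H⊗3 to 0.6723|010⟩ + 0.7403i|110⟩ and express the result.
(0.2377 + 0.2617i)|000⟩ + (0.2377 + 0.2617i)|001⟩ + (-0.2377 - 0.2617i)|010⟩ + (-0.2377 - 0.2617i)|011⟩ + (0.2377 - 0.2617i)|100⟩ + (0.2377 - 0.2617i)|101⟩ + (-0.2377 + 0.2617i)|110⟩ + (-0.2377 + 0.2617i)|111⟩

H⊗3 gives amp(|y⟩) = (1/2√2) Σ_x (−1)^(x·y) amp(|x⟩), where x·y is the number of positions in which both x and y have a 1.
|000⟩: (0.6723 + 0.7403i)/(2√2) = (0.2377 + 0.2617i)
|001⟩: (0.6723 + 0.7403i)/(2√2) = (0.2377 + 0.2617i)
|010⟩: (-0.6723 - 0.7403i)/(2√2) = (-0.2377 - 0.2617i)
|011⟩: (-0.6723 - 0.7403i)/(2√2) = (-0.2377 - 0.2617i)
|100⟩: (0.6723 - 0.7403i)/(2√2) = (0.2377 - 0.2617i)
|101⟩: (0.6723 - 0.7403i)/(2√2) = (0.2377 - 0.2617i)
|110⟩: (-0.6723 + 0.7403i)/(2√2) = (-0.2377 + 0.2617i)
|111⟩: (-0.6723 + 0.7403i)/(2√2) = (-0.2377 + 0.2617i)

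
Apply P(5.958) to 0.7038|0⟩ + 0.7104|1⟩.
0.7038|0⟩ + (0.6732 - 0.227i)|1⟩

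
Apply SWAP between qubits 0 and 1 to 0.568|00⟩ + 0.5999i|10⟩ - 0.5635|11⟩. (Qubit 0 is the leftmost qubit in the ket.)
0.568|00⟩ + 0.5999i|01⟩ - 0.5635|11⟩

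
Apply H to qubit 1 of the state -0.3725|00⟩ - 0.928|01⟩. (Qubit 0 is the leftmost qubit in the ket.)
-0.9196|00⟩ + 0.3928|01⟩

H on qubit 1 mixes each pair of kets that differ only in qubit 1: amplitudes (a, b) of (|…0…⟩, |…1…⟩) become ((a + b)/√2, (a − b)/√2). Kets absent from the input have amplitude 0.
(|00⟩, |01⟩): (a, b) = (-0.3725, -0.928) → (-0.9196, 0.3928)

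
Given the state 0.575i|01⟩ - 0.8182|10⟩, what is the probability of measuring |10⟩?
0.6695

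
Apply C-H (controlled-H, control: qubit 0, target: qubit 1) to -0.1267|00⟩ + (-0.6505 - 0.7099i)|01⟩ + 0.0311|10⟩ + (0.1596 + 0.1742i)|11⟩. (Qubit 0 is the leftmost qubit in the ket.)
-0.1267|00⟩ + (-0.6505 - 0.7099i)|01⟩ + (0.1348 + 0.1232i)|10⟩ + (-0.09086 - 0.1232i)|11⟩

C-H leaves the control-|0⟩ kets |00⟩, |01⟩ unchanged and applies H to qubit 1 on the control-|1⟩ pair (|10⟩, |11⟩).
H = [[1/√2, 1/√2], [1/√2, -1/√2]].
With a = amp(|10⟩) = 0.0311 and b = amp(|11⟩) = (0.1596 + 0.1742i):
new amp(|10⟩) = (1/√2)·a + (1/√2)·b = (0.1348 + 0.1232i)
new amp(|11⟩) = (1/√2)·a + (-1/√2)·b = (-0.09086 - 0.1232i)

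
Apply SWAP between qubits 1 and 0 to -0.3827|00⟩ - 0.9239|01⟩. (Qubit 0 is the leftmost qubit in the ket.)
-0.3827|00⟩ - 0.9239|10⟩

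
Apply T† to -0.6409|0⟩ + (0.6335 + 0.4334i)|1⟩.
-0.6409|0⟩ + (0.7544 - 0.1415i)|1⟩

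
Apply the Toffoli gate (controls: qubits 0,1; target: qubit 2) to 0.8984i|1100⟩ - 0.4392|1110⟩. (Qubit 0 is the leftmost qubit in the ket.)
-0.4392|1100⟩ + 0.8984i|1110⟩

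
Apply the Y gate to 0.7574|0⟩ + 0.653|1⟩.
-0.653i|0⟩ + 0.7574i|1⟩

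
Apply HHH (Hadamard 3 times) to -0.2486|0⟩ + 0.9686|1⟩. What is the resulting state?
0.5091|0⟩ - 0.8607|1⟩

H² = I, so H^3 = H: a single Hadamard. With (a, b) = (-0.2486, 0.9686), H gives ((a + b)/√2, (a − b)/√2) = (0.5091, -0.8607).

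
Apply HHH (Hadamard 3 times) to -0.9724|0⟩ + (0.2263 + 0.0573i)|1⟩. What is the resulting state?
(-0.5276 + 0.04052i)|0⟩ + (-0.8476 - 0.04052i)|1⟩

H² = I, so H^3 = H: a single Hadamard. With (a, b) = (-0.9724, (0.2263 + 0.0573i)), H gives ((a + b)/√2, (a − b)/√2) = ((-0.5276 + 0.04052i), (-0.8476 - 0.04052i)).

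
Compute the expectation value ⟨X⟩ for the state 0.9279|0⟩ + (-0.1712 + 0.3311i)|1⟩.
-0.3177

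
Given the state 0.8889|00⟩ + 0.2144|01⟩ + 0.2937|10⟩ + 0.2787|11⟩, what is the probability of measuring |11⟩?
0.07767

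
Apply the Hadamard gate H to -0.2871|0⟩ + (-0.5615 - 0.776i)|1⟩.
(-0.6001 - 0.5487i)|0⟩ + (0.194 + 0.5487i)|1⟩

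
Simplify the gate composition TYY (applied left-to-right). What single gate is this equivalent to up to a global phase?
T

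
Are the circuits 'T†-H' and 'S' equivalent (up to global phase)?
No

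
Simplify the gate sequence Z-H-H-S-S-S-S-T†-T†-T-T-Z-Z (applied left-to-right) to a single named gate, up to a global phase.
Z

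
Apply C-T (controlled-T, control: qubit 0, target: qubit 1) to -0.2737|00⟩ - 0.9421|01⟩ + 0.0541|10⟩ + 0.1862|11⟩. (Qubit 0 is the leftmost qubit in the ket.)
-0.2737|00⟩ - 0.9421|01⟩ + 0.0541|10⟩ + (0.1317 + 0.1317i)|11⟩

C-T leaves the control-|0⟩ kets |00⟩, |01⟩ unchanged and applies T to qubit 1 on the control-|1⟩ pair (|10⟩, |11⟩).
T = [[1, 0], [0, (1/√2 + (1/√2)i)]].
With a = amp(|10⟩) = 0.0541 and b = amp(|11⟩) = 0.1862:
new amp(|10⟩) = (1)·a = 0.0541
new amp(|11⟩) = (1/√2 + (1/√2)i)·b = (0.1317 + 0.1317i)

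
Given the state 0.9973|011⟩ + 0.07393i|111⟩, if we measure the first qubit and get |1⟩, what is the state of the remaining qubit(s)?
i|11⟩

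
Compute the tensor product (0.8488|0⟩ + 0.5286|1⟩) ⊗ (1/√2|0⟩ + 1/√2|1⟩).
0.6002|00⟩ + 0.6002|01⟩ + 0.3738|10⟩ + 0.3738|11⟩

amp(|b₁b₂…⟩) = product of the factor amplitudes for bits b₁, b₂, …; only kets whose every factor amplitude is nonzero survive.
|00⟩: (0.8488)(1/√2) = 0.6002
|01⟩: (0.8488)(1/√2) = 0.6002
|10⟩: (0.5286)(1/√2) = 0.3738
|11⟩: (0.5286)(1/√2) = 0.3738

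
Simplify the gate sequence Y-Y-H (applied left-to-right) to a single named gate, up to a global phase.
H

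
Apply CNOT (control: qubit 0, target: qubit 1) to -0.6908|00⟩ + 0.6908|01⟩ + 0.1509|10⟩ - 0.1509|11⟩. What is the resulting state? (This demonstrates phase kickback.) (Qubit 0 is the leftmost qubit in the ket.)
-0.6908|00⟩ + 0.6908|01⟩ - 0.1509|10⟩ + 0.1509|11⟩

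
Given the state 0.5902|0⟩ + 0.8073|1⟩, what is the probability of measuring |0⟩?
0.3483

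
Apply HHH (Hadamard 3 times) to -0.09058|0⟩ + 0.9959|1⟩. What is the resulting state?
0.6402|0⟩ - 0.7683|1⟩

H² = I, so H^3 = H: a single Hadamard. With (a, b) = (-0.09058, 0.9959), H gives ((a + b)/√2, (a − b)/√2) = (0.6402, -0.7683).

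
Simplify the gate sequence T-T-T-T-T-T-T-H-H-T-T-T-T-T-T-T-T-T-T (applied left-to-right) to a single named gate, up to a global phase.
T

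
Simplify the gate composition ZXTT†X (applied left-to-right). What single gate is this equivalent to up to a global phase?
Z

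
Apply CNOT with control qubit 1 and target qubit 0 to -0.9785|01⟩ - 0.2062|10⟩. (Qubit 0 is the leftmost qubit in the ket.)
-0.2062|10⟩ - 0.9785|11⟩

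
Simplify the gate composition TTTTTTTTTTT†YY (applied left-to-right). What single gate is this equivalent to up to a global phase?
T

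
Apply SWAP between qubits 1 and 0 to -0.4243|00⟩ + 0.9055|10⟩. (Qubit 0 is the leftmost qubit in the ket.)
-0.4243|00⟩ + 0.9055|01⟩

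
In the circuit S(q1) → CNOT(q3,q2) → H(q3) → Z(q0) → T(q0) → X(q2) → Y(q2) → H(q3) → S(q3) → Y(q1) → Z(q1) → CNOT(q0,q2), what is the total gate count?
12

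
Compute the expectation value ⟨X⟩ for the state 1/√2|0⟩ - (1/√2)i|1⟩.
0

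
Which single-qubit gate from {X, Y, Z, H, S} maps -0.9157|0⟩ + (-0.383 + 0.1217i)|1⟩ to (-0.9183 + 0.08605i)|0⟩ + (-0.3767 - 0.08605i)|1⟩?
H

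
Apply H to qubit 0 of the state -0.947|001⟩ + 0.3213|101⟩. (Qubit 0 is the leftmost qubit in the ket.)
-0.4424|001⟩ - 0.8968|101⟩

H on qubit 0 mixes each pair of kets that differ only in qubit 0: amplitudes (a, b) of (|…0…⟩, |…1…⟩) become ((a + b)/√2, (a − b)/√2). Kets absent from the input have amplitude 0.
(|001⟩, |101⟩): (a, b) = (-0.947, 0.3213) → (-0.4424, -0.8968)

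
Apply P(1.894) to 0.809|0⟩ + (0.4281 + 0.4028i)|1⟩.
0.809|0⟩ + (-0.5179 + 0.278i)|1⟩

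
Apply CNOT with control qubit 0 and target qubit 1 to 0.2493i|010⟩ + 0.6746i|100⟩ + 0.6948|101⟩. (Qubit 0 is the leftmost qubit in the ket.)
0.2493i|010⟩ + 0.6746i|110⟩ + 0.6948|111⟩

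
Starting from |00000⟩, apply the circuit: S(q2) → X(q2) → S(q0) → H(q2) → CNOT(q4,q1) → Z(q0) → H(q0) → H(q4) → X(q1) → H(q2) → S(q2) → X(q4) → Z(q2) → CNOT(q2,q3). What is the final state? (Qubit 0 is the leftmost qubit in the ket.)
-(1/2)i|01110⟩ - (1/2)i|01111⟩ - (1/2)i|11110⟩ - (1/2)i|11111⟩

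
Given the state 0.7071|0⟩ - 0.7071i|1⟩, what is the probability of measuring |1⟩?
0.5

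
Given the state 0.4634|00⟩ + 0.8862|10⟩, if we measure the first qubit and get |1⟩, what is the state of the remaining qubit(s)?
|0⟩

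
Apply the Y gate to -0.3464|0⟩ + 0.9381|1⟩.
-0.9381i|0⟩ - 0.3464i|1⟩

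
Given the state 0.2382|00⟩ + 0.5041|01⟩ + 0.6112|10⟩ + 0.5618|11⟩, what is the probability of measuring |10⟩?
0.3736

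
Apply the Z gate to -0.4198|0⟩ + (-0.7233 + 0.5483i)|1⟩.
-0.4198|0⟩ + (0.7233 - 0.5483i)|1⟩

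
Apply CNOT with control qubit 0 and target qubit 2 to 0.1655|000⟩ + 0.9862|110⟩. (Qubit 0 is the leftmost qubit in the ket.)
0.1655|000⟩ + 0.9862|111⟩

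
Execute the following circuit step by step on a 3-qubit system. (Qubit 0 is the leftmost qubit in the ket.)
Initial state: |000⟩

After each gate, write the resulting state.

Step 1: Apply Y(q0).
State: i|100⟩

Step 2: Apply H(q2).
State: (1/√2)i|100⟩ + (1/√2)i|101⟩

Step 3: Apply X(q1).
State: (1/√2)i|110⟩ + (1/√2)i|111⟩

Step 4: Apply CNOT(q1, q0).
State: (1/√2)i|010⟩ + (1/√2)i|011⟩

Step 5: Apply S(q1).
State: -1/√2|010⟩ - 1/√2|011⟩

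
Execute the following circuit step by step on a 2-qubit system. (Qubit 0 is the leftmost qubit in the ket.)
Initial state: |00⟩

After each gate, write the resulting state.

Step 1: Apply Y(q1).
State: i|01⟩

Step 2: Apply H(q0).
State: (1/√2)i|01⟩ + (1/√2)i|11⟩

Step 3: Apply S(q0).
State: (1/√2)i|01⟩ - 1/√2|11⟩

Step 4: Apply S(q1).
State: -1/√2|01⟩ - (1/√2)i|11⟩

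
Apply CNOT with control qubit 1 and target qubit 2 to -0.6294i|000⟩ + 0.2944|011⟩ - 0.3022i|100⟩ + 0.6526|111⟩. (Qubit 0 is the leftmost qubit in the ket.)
-0.6294i|000⟩ + 0.2944|010⟩ - 0.3022i|100⟩ + 0.6526|110⟩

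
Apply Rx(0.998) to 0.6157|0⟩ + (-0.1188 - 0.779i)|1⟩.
(0.1678 + 0.05685i)|0⟩ + (-0.1043 - 0.9787i)|1⟩

Rx(0.998) = [[cos(θ/2), −i·sin(θ/2)], [−i·sin(θ/2), cos(θ/2)]]; θ = 0.998, cos(θ/2) ≈ 0.878062, sin(θ/2) ≈ 0.478548.
With a = amp(|0⟩) = 0.6157 and b = amp(|1⟩) = (-0.1188 - 0.779i):
new amp(|0⟩) = (0.878062)·a + (-0.478548i)·b = (0.1678 + 0.05685i)
new amp(|1⟩) = (-0.478548i)·a + (0.878062)·b = (-0.1043 - 0.9787i)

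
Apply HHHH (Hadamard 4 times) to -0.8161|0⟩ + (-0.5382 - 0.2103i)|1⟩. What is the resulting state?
-0.8161|0⟩ + (-0.5382 - 0.2103i)|1⟩

H² = I, so an even number of Hadamards cancels: H^4 = I and the state is unchanged.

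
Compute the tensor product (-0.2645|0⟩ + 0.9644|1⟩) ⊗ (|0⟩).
-0.2645|00⟩ + 0.9644|10⟩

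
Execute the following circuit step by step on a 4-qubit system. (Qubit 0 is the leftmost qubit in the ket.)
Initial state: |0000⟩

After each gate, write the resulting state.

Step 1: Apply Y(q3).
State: i|0001⟩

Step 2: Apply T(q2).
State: i|0001⟩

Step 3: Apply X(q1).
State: i|0101⟩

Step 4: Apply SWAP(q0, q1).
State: i|1001⟩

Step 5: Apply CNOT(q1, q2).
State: i|1001⟩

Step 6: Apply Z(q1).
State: i|1001⟩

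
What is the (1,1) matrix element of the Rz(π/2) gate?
(1/√2 + (1/√2)i)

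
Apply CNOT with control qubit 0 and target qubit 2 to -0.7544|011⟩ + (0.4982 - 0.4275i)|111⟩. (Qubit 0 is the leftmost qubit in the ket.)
-0.7544|011⟩ + (0.4982 - 0.4275i)|110⟩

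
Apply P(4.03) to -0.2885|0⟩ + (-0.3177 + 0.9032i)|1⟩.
-0.2885|0⟩ + (0.9013 - 0.323i)|1⟩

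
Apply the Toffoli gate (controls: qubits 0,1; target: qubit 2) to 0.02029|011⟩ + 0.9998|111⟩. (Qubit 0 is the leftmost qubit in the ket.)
0.02029|011⟩ + 0.9998|110⟩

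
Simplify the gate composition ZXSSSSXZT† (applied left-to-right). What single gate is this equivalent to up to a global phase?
T†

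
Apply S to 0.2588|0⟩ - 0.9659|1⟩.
0.2588|0⟩ - 0.9659i|1⟩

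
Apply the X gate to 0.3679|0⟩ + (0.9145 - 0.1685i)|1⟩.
(0.9145 - 0.1685i)|0⟩ + 0.3679|1⟩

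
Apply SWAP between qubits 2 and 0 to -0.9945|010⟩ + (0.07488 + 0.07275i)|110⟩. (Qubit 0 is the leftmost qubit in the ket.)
-0.9945|010⟩ + (0.07488 + 0.07275i)|011⟩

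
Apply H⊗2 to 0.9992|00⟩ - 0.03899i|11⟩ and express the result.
(0.4996 - 0.0195i)|00⟩ + (0.4996 + 0.0195i)|01⟩ + (0.4996 + 0.0195i)|10⟩ + (0.4996 - 0.0195i)|11⟩

H⊗2 gives amp(|y⟩) = (1/2) Σ_x (−1)^(x·y) amp(|x⟩), where x·y is the number of positions in which both x and y have a 1.
|00⟩: (0.9992 - 0.03899i)/2 = (0.4996 - 0.0195i)
|01⟩: (0.9992 + 0.03899i)/2 = (0.4996 + 0.0195i)
|10⟩: (0.9992 + 0.03899i)/2 = (0.4996 + 0.0195i)
|11⟩: (0.9992 - 0.03899i)/2 = (0.4996 - 0.0195i)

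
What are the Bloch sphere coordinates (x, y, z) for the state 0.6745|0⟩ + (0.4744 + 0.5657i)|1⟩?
(0.64, 0.7631, -0.09012)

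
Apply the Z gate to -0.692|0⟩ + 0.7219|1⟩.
-0.692|0⟩ - 0.7219|1⟩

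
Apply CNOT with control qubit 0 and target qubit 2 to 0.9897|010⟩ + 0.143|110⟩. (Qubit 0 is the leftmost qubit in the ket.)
0.9897|010⟩ + 0.143|111⟩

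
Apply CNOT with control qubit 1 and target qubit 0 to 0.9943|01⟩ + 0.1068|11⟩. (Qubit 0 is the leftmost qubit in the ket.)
0.1068|01⟩ + 0.9943|11⟩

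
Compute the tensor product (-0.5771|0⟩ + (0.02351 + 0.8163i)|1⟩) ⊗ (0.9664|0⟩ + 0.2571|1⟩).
-0.5577|00⟩ - 0.1484|01⟩ + (0.02272 + 0.7889i)|10⟩ + (0.006044 + 0.2099i)|11⟩

amp(|b₁b₂…⟩) = product of the factor amplitudes for bits b₁, b₂, …; only kets whose every factor amplitude is nonzero survive.
|00⟩: (-0.5771)(0.9664) = -0.5577
|01⟩: (-0.5771)(0.2571) = -0.1484
|10⟩: (0.02351 + 0.8163i)(0.9664) = (0.02272 + 0.7889i)
|11⟩: (0.02351 + 0.8163i)(0.2571) = (0.006044 + 0.2099i)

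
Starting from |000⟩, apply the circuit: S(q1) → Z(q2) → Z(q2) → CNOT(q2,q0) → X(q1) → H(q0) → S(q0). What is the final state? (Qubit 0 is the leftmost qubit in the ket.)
1/√2|010⟩ + (1/√2)i|110⟩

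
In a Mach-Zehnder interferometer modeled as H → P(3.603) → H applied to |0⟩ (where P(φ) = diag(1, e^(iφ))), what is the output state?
(0.05229 - 0.2226i)|0⟩ + (0.9477 + 0.2226i)|1⟩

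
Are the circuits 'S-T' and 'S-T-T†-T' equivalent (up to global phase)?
Yes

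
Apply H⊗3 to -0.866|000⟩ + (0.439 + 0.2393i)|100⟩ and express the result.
(-0.151 + 0.08461i)|000⟩ + (-0.151 + 0.08461i)|001⟩ + (-0.151 + 0.08461i)|010⟩ + (-0.151 + 0.08461i)|011⟩ + (-0.4614 - 0.08461i)|100⟩ + (-0.4614 - 0.08461i)|101⟩ + (-0.4614 - 0.08461i)|110⟩ + (-0.4614 - 0.08461i)|111⟩

H⊗3 gives amp(|y⟩) = (1/2√2) Σ_x (−1)^(x·y) amp(|x⟩), where x·y is the number of positions in which both x and y have a 1.
|000⟩: (-0.866 + (0.439 + 0.2393i))/(2√2) = (-0.151 + 0.08461i)
|001⟩: (-0.866 + (0.439 + 0.2393i))/(2√2) = (-0.151 + 0.08461i)
|010⟩: (-0.866 + (0.439 + 0.2393i))/(2√2) = (-0.151 + 0.08461i)
|011⟩: (-0.866 + (0.439 + 0.2393i))/(2√2) = (-0.151 + 0.08461i)
|100⟩: (-0.866 - (0.439 + 0.2393i))/(2√2) = (-0.4614 - 0.08461i)
|101⟩: (-0.866 - (0.439 + 0.2393i))/(2√2) = (-0.4614 - 0.08461i)
|110⟩: (-0.866 - (0.439 + 0.2393i))/(2√2) = (-0.4614 - 0.08461i)
|111⟩: (-0.866 - (0.439 + 0.2393i))/(2√2) = (-0.4614 - 0.08461i)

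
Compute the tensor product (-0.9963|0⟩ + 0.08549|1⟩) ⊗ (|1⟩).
-0.9963|01⟩ + 0.08549|11⟩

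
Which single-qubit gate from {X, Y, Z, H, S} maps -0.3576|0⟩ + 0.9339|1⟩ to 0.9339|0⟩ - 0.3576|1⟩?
X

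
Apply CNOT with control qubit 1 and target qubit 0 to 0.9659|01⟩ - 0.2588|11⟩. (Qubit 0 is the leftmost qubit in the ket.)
-0.2588|01⟩ + 0.9659|11⟩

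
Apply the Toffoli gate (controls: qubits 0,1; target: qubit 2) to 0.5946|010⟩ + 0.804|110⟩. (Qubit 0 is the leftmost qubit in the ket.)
0.5946|010⟩ + 0.804|111⟩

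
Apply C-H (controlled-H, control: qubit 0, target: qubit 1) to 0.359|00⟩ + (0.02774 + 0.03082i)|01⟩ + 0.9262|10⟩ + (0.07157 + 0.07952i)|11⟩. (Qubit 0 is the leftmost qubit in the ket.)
0.359|00⟩ + (0.02774 + 0.03082i)|01⟩ + (0.7055 + 0.05623i)|10⟩ + (0.6043 - 0.05623i)|11⟩

C-H leaves the control-|0⟩ kets |00⟩, |01⟩ unchanged and applies H to qubit 1 on the control-|1⟩ pair (|10⟩, |11⟩).
H = [[1/√2, 1/√2], [1/√2, -1/√2]].
With a = amp(|10⟩) = 0.9262 and b = amp(|11⟩) = (0.07157 + 0.07952i):
new amp(|10⟩) = (1/√2)·a + (1/√2)·b = (0.7055 + 0.05623i)
new amp(|11⟩) = (1/√2)·a + (-1/√2)·b = (0.6043 - 0.05623i)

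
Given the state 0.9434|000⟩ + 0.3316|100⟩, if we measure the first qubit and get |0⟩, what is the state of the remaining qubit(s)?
|00⟩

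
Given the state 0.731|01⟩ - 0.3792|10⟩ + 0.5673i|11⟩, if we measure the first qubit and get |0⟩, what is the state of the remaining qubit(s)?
|1⟩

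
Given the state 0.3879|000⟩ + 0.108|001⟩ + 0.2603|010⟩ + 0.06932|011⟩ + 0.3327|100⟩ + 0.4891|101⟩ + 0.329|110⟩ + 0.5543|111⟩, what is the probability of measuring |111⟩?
0.3072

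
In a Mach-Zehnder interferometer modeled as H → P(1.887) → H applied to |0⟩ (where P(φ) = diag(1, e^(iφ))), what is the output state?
(0.3445 + 0.4752i)|0⟩ + (0.6555 - 0.4752i)|1⟩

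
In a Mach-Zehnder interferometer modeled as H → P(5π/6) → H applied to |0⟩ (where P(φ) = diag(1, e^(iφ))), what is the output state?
(0.06699 + 0.25i)|0⟩ + (0.933 - 0.25i)|1⟩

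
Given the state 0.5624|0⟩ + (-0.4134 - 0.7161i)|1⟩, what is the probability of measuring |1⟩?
0.6837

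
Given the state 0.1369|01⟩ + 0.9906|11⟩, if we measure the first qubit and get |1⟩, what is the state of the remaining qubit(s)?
|1⟩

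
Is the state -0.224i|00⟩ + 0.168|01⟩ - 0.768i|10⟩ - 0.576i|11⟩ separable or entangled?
Entangled

Writing the state as a|00⟩ + b|01⟩ + c|10⟩ + d|11⟩, it is a product state iff ad − bc = 0.
Here (a, b, c, d) = (-0.224i, 0.168, -0.768i, -0.576i): ad − bc = (-0.224i)(-0.576i) − (0.168)(-0.768i) = (-0.129 + 0.129i) ≠ 0, so the state is entangled.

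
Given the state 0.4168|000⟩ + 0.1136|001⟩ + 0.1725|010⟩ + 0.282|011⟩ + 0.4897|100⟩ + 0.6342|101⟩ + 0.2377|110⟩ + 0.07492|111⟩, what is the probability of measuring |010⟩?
0.02976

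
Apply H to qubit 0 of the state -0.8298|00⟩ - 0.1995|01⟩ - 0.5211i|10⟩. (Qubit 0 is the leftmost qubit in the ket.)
(-0.5868 - 0.3685i)|00⟩ - 0.1411|01⟩ + (-0.5868 + 0.3685i)|10⟩ - 0.1411|11⟩

H on qubit 0 mixes each pair of kets that differ only in qubit 0: amplitudes (a, b) of (|…0…⟩, |…1…⟩) become ((a + b)/√2, (a − b)/√2). Kets absent from the input have amplitude 0.
(|00⟩, |10⟩): (a, b) = (-0.8298, -0.5211i) → ((-0.5868 - 0.3685i), (-0.5868 + 0.3685i))
(|01⟩, |11⟩): (a, b) = (-0.1995, 0) → (-0.1411, -0.1411)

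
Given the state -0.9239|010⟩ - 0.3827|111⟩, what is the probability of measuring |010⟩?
0.8536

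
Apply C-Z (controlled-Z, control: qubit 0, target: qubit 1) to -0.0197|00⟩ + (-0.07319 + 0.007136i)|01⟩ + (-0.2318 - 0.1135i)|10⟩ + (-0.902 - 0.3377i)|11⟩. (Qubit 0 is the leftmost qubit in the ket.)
-0.0197|00⟩ + (-0.07319 + 0.007136i)|01⟩ + (-0.2318 - 0.1135i)|10⟩ + (0.902 + 0.3377i)|11⟩

C-Z leaves the control-|0⟩ kets |00⟩, |01⟩ unchanged and applies Z to qubit 1 on the control-|1⟩ pair (|10⟩, |11⟩).
Z = [[1, 0], [0, -1]].
With a = amp(|10⟩) = (-0.2318 - 0.1135i) and b = amp(|11⟩) = (-0.902 - 0.3377i):
new amp(|10⟩) = (1)·a = (-0.2318 - 0.1135i)
new amp(|11⟩) = (-1)·b = (0.902 + 0.3377i)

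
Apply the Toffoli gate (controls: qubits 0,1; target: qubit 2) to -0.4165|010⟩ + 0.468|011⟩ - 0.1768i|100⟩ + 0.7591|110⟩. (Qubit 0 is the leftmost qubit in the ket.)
-0.4165|010⟩ + 0.468|011⟩ - 0.1768i|100⟩ + 0.7591|111⟩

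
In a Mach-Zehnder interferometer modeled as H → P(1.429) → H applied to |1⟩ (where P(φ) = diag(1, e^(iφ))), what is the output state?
(0.4293 - 0.495i)|0⟩ + (0.5707 + 0.495i)|1⟩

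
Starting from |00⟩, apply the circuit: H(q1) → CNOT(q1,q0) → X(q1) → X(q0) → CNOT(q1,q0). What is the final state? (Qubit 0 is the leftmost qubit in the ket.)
1/√2|00⟩ + 1/√2|01⟩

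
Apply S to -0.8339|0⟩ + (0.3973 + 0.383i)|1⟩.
-0.8339|0⟩ + (-0.383 + 0.3973i)|1⟩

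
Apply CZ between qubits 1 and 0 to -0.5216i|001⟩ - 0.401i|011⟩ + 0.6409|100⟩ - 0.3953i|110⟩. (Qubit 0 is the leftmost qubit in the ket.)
-0.5216i|001⟩ - 0.401i|011⟩ + 0.6409|100⟩ + 0.3953i|110⟩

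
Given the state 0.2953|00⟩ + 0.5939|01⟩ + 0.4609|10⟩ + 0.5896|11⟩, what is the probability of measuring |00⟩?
0.0872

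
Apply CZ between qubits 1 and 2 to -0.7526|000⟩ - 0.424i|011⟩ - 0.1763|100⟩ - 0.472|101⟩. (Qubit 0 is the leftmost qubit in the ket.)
-0.7526|000⟩ + 0.424i|011⟩ - 0.1763|100⟩ - 0.472|101⟩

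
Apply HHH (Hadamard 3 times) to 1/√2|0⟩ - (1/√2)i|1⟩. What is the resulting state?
(1/2 - (1/2)i)|0⟩ + (1/2 + (1/2)i)|1⟩

H² = I, so H^3 = H: a single Hadamard. With (a, b) = (1/√2, -(1/√2)i), H gives ((a + b)/√2, (a − b)/√2) = ((1/2 - (1/2)i), (1/2 + (1/2)i)).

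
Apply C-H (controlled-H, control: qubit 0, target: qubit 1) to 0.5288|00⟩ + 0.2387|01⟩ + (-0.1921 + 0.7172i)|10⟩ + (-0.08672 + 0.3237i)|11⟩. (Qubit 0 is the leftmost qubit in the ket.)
0.5288|00⟩ + 0.2387|01⟩ + (-0.1972 + 0.736i)|10⟩ + (-0.07451 + 0.2782i)|11⟩

C-H leaves the control-|0⟩ kets |00⟩, |01⟩ unchanged and applies H to qubit 1 on the control-|1⟩ pair (|10⟩, |11⟩).
H = [[1/√2, 1/√2], [1/√2, -1/√2]].
With a = amp(|10⟩) = (-0.1921 + 0.7172i) and b = amp(|11⟩) = (-0.08672 + 0.3237i):
new amp(|10⟩) = (1/√2)·a + (1/√2)·b = (-0.1972 + 0.736i)
new amp(|11⟩) = (1/√2)·a + (-1/√2)·b = (-0.07451 + 0.2782i)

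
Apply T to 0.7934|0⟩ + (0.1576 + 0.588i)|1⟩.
0.7934|0⟩ + (-0.3043 + 0.5272i)|1⟩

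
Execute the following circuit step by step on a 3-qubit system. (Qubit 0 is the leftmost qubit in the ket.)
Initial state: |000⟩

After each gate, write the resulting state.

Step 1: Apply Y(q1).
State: i|010⟩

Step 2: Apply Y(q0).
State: -|110⟩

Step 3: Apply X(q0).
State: -|010⟩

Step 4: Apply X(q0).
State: -|110⟩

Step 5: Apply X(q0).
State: -|010⟩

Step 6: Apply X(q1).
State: -|000⟩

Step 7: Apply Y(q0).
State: -i|100⟩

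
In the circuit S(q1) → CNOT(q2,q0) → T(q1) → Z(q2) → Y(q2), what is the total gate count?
5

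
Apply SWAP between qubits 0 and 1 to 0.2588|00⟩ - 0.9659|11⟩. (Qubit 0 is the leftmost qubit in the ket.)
0.2588|00⟩ - 0.9659|11⟩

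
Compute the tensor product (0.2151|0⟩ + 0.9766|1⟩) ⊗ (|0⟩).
0.2151|00⟩ + 0.9766|10⟩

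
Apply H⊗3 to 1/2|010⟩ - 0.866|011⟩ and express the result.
-0.1294|000⟩ + 0.483|001⟩ + 0.1294|010⟩ - 0.483|011⟩ - 0.1294|100⟩ + 0.483|101⟩ + 0.1294|110⟩ - 0.483|111⟩

H⊗3 gives amp(|y⟩) = (1/2√2) Σ_x (−1)^(x·y) amp(|x⟩), where x·y is the number of positions in which both x and y have a 1.
|000⟩: (1/2 - 0.866)/(2√2) = -0.1294
|001⟩: (1/2 + 0.866)/(2√2) = 0.483
|010⟩: (-1/2 + 0.866)/(2√2) = 0.1294
|011⟩: (-1/2 - 0.866)/(2√2) = -0.483
|100⟩: (1/2 - 0.866)/(2√2) = -0.1294
|101⟩: (1/2 + 0.866)/(2√2) = 0.483
|110⟩: (-1/2 + 0.866)/(2√2) = 0.1294
|111⟩: (-1/2 - 0.866)/(2√2) = -0.483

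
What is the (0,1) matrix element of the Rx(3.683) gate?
-0.9636i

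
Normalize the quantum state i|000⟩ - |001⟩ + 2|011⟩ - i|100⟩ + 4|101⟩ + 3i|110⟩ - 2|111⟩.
0.1667i|000⟩ - 0.1667|001⟩ + 0.3333|011⟩ - 0.1667i|100⟩ + 0.6667|101⟩ + (1/2)i|110⟩ - 0.3333|111⟩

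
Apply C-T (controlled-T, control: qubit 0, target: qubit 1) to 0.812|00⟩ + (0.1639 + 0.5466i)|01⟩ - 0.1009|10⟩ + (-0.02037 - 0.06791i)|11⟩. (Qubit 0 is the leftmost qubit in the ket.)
0.812|00⟩ + (0.1639 + 0.5466i)|01⟩ - 0.1009|10⟩ + (0.03362 - 0.06242i)|11⟩

C-T leaves the control-|0⟩ kets |00⟩, |01⟩ unchanged and applies T to qubit 1 on the control-|1⟩ pair (|10⟩, |11⟩).
T = [[1, 0], [0, (1/√2 + (1/√2)i)]].
With a = amp(|10⟩) = -0.1009 and b = amp(|11⟩) = (-0.02037 - 0.06791i):
new amp(|10⟩) = (1)·a = -0.1009
new amp(|11⟩) = (1/√2 + (1/√2)i)·b = (0.03362 - 0.06242i)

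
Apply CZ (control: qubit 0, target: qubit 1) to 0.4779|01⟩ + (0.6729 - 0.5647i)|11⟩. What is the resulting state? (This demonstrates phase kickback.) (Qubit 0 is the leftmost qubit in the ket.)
0.4779|01⟩ + (-0.6729 + 0.5647i)|11⟩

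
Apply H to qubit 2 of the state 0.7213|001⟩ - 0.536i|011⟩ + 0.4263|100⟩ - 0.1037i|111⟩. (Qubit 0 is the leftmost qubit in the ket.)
0.51|000⟩ - 0.51|001⟩ - 0.379i|010⟩ + 0.379i|011⟩ + 0.3014|100⟩ + 0.3014|101⟩ - 0.07333i|110⟩ + 0.07333i|111⟩

H on qubit 2 mixes each pair of kets that differ only in qubit 2: amplitudes (a, b) of (|…0…⟩, |…1…⟩) become ((a + b)/√2, (a − b)/√2). Kets absent from the input have amplitude 0.
(|000⟩, |001⟩): (a, b) = (0, 0.7213) → (0.51, -0.51)
(|010⟩, |011⟩): (a, b) = (0, -0.536i) → (-0.379i, 0.379i)
(|100⟩, |101⟩): (a, b) = (0.4263, 0) → (0.3014, 0.3014)
(|110⟩, |111⟩): (a, b) = (0, -0.1037i) → (-0.07333i, 0.07333i)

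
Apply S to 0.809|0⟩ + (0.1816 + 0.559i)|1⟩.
0.809|0⟩ + (-0.559 + 0.1816i)|1⟩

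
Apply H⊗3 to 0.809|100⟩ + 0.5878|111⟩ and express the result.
0.4938|000⟩ + 0.07821|001⟩ + 0.07821|010⟩ + 0.4938|011⟩ - 0.4938|100⟩ - 0.07821|101⟩ - 0.07821|110⟩ - 0.4938|111⟩

H⊗3 gives amp(|y⟩) = (1/2√2) Σ_x (−1)^(x·y) amp(|x⟩), where x·y is the number of positions in which both x and y have a 1.
|000⟩: (0.809 + 0.5878)/(2√2) = 0.4938
|001⟩: (0.809 - 0.5878)/(2√2) = 0.07821
|010⟩: (0.809 - 0.5878)/(2√2) = 0.07821
|011⟩: (0.809 + 0.5878)/(2√2) = 0.4938
|100⟩: (-0.809 - 0.5878)/(2√2) = -0.4938
|101⟩: (-0.809 + 0.5878)/(2√2) = -0.07821
|110⟩: (-0.809 + 0.5878)/(2√2) = -0.07821
|111⟩: (-0.809 - 0.5878)/(2√2) = -0.4938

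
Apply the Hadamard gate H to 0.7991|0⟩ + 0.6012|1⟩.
0.9902|0⟩ + 0.1399|1⟩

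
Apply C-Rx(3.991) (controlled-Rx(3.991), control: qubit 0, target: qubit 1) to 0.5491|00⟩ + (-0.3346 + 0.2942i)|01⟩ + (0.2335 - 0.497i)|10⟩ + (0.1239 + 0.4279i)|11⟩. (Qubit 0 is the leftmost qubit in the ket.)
0.5491|00⟩ + (-0.3346 + 0.2942i)|01⟩ + (0.2937 + 0.0919i)|10⟩ + (-0.5039 - 0.3891i)|11⟩

C-Rx(3.991) leaves the control-|0⟩ kets |00⟩, |01⟩ unchanged and applies Rx(3.991) to qubit 1 on the control-|1⟩ pair (|10⟩, |11⟩).
Rx(3.991) = [[cos(θ/2), −i·sin(θ/2)], [−i·sin(θ/2), cos(θ/2)]]; θ = 3.991, cos(θ/2) ≈ -0.412051, sin(θ/2) ≈ 0.911161.
With a = amp(|10⟩) = (0.2335 - 0.497i) and b = amp(|11⟩) = (0.1239 + 0.4279i):
new amp(|10⟩) = (-0.412051)·a + (-0.911161i)·b = (0.2937 + 0.0919i)
new amp(|11⟩) = (-0.911161i)·a + (-0.412051)·b = (-0.5039 - 0.3891i)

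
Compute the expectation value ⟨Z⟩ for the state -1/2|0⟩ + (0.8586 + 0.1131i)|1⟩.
-0.5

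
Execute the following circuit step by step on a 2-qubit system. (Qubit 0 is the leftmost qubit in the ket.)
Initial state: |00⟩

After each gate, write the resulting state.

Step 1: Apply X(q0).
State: |10⟩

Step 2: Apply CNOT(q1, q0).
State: |10⟩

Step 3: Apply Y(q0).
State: -i|00⟩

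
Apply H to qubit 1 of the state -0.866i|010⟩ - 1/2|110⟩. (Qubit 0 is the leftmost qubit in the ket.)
-0.6124i|000⟩ + 0.6124i|010⟩ - 1/√8|100⟩ + 1/√8|110⟩

H on qubit 1 mixes each pair of kets that differ only in qubit 1: amplitudes (a, b) of (|…0…⟩, |…1…⟩) become ((a + b)/√2, (a − b)/√2). Kets absent from the input have amplitude 0.
(|000⟩, |010⟩): (a, b) = (0, -0.866i) → (-0.6124i, 0.6124i)
(|100⟩, |110⟩): (a, b) = (0, -1/2) → (-1/√8, 1/√8)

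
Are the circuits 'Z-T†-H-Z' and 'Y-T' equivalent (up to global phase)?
No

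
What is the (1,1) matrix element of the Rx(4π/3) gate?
-1/2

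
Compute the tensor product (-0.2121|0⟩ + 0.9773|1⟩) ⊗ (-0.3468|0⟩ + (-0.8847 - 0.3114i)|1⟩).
0.07356|00⟩ + (0.1876 + 0.06605i)|01⟩ - 0.3389|10⟩ + (-0.8646 - 0.3043i)|11⟩

amp(|b₁b₂…⟩) = product of the factor amplitudes for bits b₁, b₂, …; only kets whose every factor amplitude is nonzero survive.
|00⟩: (-0.2121)(-0.3468) = 0.07356
|01⟩: (-0.2121)(-0.8847 - 0.3114i) = (0.1876 + 0.06605i)
|10⟩: (0.9773)(-0.3468) = -0.3389
|11⟩: (0.9773)(-0.8847 - 0.3114i) = (-0.8646 - 0.3043i)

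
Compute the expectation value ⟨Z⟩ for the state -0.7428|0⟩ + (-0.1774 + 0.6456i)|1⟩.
0.1035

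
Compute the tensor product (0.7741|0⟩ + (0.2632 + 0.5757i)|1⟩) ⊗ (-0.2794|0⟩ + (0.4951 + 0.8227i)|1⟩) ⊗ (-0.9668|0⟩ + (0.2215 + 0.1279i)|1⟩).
0.2091|000⟩ + (-0.04791 - 0.02766i)|001⟩ + (-0.3705 - 0.6157i)|010⟩ + (0.003438 + 0.1901i)|011⟩ + (0.0711 + 0.1555i)|100⟩ + (0.004284 - 0.04503i)|101⟩ + (0.3319 - 0.4849i)|110⟩ + (-0.1402 + 0.06719i)|111⟩

amp(|b₁b₂…⟩) = product of the factor amplitudes for bits b₁, b₂, …; only kets whose every factor amplitude is nonzero survive.
|000⟩: (0.7741)(-0.2794)(-0.9668) = 0.2091
|001⟩: (0.7741)(-0.2794)(0.2215 + 0.1279i) = (-0.04791 - 0.02766i)
|010⟩: (0.7741)(0.4951 + 0.8227i)(-0.9668) = (-0.3705 - 0.6157i)
|011⟩: (0.7741)(0.4951 + 0.8227i)(0.2215 + 0.1279i) = (0.003438 + 0.1901i)
|100⟩: (0.2632 + 0.5757i)(-0.2794)(-0.9668) = (0.0711 + 0.1555i)
|101⟩: (0.2632 + 0.5757i)(-0.2794)(0.2215 + 0.1279i) = (0.004284 - 0.04503i)
|110⟩: (0.2632 + 0.5757i)(0.4951 + 0.8227i)(-0.9668) = (0.3319 - 0.4849i)
|111⟩: (0.2632 + 0.5757i)(0.4951 + 0.8227i)(0.2215 + 0.1279i) = (-0.1402 + 0.06719i)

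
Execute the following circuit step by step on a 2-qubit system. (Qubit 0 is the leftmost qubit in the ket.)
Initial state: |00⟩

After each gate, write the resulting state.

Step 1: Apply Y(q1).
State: i|01⟩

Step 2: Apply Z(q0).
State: i|01⟩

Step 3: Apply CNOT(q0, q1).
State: i|01⟩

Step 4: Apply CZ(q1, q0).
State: i|01⟩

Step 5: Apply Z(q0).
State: i|01⟩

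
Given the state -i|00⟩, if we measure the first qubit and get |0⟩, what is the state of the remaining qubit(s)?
-i|0⟩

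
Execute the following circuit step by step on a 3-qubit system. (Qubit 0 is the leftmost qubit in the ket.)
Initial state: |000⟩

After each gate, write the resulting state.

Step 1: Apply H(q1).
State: 1/√2|000⟩ + 1/√2|010⟩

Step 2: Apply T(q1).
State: 1/√2|000⟩ + (1/2 + (1/2)i)|010⟩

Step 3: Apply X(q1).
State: (1/2 + (1/2)i)|000⟩ + 1/√2|010⟩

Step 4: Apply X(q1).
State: 1/√2|000⟩ + (1/2 + (1/2)i)|010⟩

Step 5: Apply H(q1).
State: (0.8536 + (1/√8)i)|000⟩ + (0.1464 - (1/√8)i)|010⟩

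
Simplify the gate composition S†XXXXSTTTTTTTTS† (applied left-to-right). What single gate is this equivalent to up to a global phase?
S†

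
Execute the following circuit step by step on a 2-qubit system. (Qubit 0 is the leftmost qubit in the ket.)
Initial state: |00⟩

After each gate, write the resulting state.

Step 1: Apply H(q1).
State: 1/√2|00⟩ + 1/√2|01⟩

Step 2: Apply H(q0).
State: 1/2|00⟩ + 1/2|01⟩ + 1/2|10⟩ + 1/2|11⟩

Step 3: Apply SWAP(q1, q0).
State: 1/2|00⟩ + 1/2|01⟩ + 1/2|10⟩ + 1/2|11⟩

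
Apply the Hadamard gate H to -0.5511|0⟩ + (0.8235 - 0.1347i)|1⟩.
(0.1926 - 0.09525i)|0⟩ + (-0.972 + 0.09525i)|1⟩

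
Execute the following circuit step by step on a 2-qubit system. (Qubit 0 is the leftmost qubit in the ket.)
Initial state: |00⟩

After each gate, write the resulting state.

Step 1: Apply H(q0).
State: 1/√2|00⟩ + 1/√2|10⟩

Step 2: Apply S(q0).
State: 1/√2|00⟩ + (1/√2)i|10⟩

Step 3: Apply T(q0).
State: 1/√2|00⟩ + (-1/2 + (1/2)i)|10⟩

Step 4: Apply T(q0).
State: 1/√2|00⟩ - 1/√2|10⟩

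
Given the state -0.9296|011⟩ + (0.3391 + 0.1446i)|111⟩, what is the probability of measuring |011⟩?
0.8642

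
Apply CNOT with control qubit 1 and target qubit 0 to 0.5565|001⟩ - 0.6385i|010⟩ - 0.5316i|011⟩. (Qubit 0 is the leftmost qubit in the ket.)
0.5565|001⟩ - 0.6385i|110⟩ - 0.5316i|111⟩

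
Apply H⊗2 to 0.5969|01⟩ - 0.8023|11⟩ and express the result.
-0.1027|00⟩ + 0.1027|01⟩ + 0.6996|10⟩ - 0.6996|11⟩

H⊗2 gives amp(|y⟩) = (1/2) Σ_x (−1)^(x·y) amp(|x⟩), where x·y is the number of positions in which both x and y have a 1.
|00⟩: (0.5969 - 0.8023)/2 = -0.1027
|01⟩: (-0.5969 + 0.8023)/2 = 0.1027
|10⟩: (0.5969 + 0.8023)/2 = 0.6996
|11⟩: (-0.5969 - 0.8023)/2 = -0.6996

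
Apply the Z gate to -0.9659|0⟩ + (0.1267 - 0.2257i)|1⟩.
-0.9659|0⟩ + (-0.1267 + 0.2257i)|1⟩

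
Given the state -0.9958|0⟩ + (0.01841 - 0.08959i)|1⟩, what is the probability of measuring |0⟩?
0.9916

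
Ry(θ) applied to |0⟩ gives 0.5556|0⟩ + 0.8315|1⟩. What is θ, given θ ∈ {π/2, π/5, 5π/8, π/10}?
5π/8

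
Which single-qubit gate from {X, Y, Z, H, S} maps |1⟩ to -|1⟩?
Z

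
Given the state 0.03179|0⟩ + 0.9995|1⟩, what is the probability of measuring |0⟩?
0.001011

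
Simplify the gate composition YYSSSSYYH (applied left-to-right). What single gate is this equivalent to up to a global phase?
H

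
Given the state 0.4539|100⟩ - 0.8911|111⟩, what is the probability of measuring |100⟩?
0.206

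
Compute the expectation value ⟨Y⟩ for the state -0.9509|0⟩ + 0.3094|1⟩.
0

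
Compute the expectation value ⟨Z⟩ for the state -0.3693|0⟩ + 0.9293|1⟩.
-0.7272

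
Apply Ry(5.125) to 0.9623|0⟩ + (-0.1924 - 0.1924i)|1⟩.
(-0.7001 + 0.1053i)|0⟩ + (0.6877 + 0.161i)|1⟩

Ry(5.125) = [[cos(θ/2), −sin(θ/2)], [sin(θ/2), cos(θ/2)]]; θ = 5.125, cos(θ/2) ≈ -0.83696, sin(θ/2) ≈ 0.547265.
With a = amp(|0⟩) = 0.9623 and b = amp(|1⟩) = (-0.1924 - 0.1924i):
new amp(|0⟩) = (-0.83696)·a + (-0.547265)·b = (-0.7001 + 0.1053i)
new amp(|1⟩) = (0.547265)·a + (-0.83696)·b = (0.6877 + 0.161i)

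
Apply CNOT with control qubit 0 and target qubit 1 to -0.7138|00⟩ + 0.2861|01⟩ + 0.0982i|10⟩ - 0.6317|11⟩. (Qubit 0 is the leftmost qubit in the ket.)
-0.7138|00⟩ + 0.2861|01⟩ - 0.6317|10⟩ + 0.0982i|11⟩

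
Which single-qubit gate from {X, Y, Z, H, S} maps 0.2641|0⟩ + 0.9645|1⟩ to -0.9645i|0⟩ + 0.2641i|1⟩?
Y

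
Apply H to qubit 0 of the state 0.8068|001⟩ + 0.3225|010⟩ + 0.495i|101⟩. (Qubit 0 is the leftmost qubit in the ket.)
(0.5705 + 0.35i)|001⟩ + 0.228|010⟩ + (0.5705 - 0.35i)|101⟩ + 0.228|110⟩

H on qubit 0 mixes each pair of kets that differ only in qubit 0: amplitudes (a, b) of (|…0…⟩, |…1…⟩) become ((a + b)/√2, (a − b)/√2). Kets absent from the input have amplitude 0.
(|001⟩, |101⟩): (a, b) = (0.8068, 0.495i) → ((0.5705 + 0.35i), (0.5705 - 0.35i))
(|010⟩, |110⟩): (a, b) = (0.3225, 0) → (0.228, 0.228)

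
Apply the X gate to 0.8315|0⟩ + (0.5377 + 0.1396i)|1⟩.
(0.5377 + 0.1396i)|0⟩ + 0.8315|1⟩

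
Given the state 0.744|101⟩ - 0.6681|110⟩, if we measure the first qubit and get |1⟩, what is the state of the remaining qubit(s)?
0.744|01⟩ - 0.6681|10⟩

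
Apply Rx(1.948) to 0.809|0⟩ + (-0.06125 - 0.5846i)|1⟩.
(-0.02889 + 0.05066i)|0⟩ + (-0.03442 - 0.9977i)|1⟩

Rx(1.948) = [[cos(θ/2), −i·sin(θ/2)], [−i·sin(θ/2), cos(θ/2)]]; θ = 1.948, cos(θ/2) ≈ 0.561995, sin(θ/2) ≈ 0.82714.
With a = amp(|0⟩) = 0.809 and b = amp(|1⟩) = (-0.06125 - 0.5846i):
new amp(|0⟩) = (0.561995)·a + (-0.82714i)·b = (-0.02889 + 0.05066i)
new amp(|1⟩) = (-0.82714i)·a + (0.561995)·b = (-0.03442 - 0.9977i)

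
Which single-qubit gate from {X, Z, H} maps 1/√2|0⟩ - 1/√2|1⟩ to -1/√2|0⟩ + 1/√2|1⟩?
X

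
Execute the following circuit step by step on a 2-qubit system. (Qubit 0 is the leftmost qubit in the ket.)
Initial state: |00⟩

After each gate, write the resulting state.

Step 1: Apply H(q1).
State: 1/√2|00⟩ + 1/√2|01⟩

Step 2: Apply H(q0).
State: 1/2|00⟩ + 1/2|01⟩ + 1/2|10⟩ + 1/2|11⟩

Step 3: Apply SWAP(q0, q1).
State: 1/2|00⟩ + 1/2|01⟩ + 1/2|10⟩ + 1/2|11⟩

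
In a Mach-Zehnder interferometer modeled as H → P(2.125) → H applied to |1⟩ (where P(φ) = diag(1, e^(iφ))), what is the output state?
(0.7631 - 0.4252i)|0⟩ + (0.2369 + 0.4252i)|1⟩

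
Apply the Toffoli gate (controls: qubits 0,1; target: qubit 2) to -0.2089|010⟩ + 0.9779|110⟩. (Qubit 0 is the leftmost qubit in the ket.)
-0.2089|010⟩ + 0.9779|111⟩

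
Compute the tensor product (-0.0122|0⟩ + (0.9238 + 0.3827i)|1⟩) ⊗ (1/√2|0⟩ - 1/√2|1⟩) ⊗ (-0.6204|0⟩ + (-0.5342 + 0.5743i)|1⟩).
0.005352|000⟩ + (0.004608 - 0.004954i)|001⟩ - 0.005352|010⟩ + (-0.004608 + 0.004954i)|011⟩ + (-0.4053 - 0.1679i)|100⟩ + (-0.5044 + 0.2306i)|101⟩ + (0.4053 + 0.1679i)|110⟩ + (0.5044 - 0.2306i)|111⟩

amp(|b₁b₂…⟩) = product of the factor amplitudes for bits b₁, b₂, …; only kets whose every factor amplitude is nonzero survive.
|000⟩: (-0.0122)(1/√2)(-0.6204) = 0.005352
|001⟩: (-0.0122)(1/√2)(-0.5342 + 0.5743i) = (0.004608 - 0.004954i)
|010⟩: (-0.0122)(-1/√2)(-0.6204) = -0.005352
|011⟩: (-0.0122)(-1/√2)(-0.5342 + 0.5743i) = (-0.004608 + 0.004954i)
|100⟩: (0.9238 + 0.3827i)(1/√2)(-0.6204) = (-0.4053 - 0.1679i)
|101⟩: (0.9238 + 0.3827i)(1/√2)(-0.5342 + 0.5743i) = (-0.5044 + 0.2306i)
|110⟩: (0.9238 + 0.3827i)(-1/√2)(-0.6204) = (0.4053 + 0.1679i)
|111⟩: (0.9238 + 0.3827i)(-1/√2)(-0.5342 + 0.5743i) = (0.5044 - 0.2306i)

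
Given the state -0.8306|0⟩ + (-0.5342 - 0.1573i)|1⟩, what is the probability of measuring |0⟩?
0.6899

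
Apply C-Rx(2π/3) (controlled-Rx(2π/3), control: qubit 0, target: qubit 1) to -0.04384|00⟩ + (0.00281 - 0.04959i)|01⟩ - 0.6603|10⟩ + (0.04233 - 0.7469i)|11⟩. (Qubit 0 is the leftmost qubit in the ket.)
-0.04384|00⟩ + (0.00281 - 0.04959i)|01⟩ + (-0.977 - 0.03666i)|10⟩ + (0.02117 + 0.1984i)|11⟩

C-Rx(2π/3) leaves the control-|0⟩ kets |00⟩, |01⟩ unchanged and applies Rx(2π/3) to qubit 1 on the control-|1⟩ pair (|10⟩, |11⟩).
Rx(2π/3) = [[cos(θ/2), −i·sin(θ/2)], [−i·sin(θ/2), cos(θ/2)]]; θ = 2π/3, cos(θ/2) ≈ 0.5, sin(θ/2) ≈ 0.866025.
With a = amp(|10⟩) = -0.6603 and b = amp(|11⟩) = (0.04233 - 0.7469i):
new amp(|10⟩) = (0.5)·a + (-0.866025i)·b = (-0.977 - 0.03666i)
new amp(|11⟩) = (-0.866025i)·a + (0.5)·b = (0.02117 + 0.1984i)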